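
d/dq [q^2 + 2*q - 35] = 2*q + 2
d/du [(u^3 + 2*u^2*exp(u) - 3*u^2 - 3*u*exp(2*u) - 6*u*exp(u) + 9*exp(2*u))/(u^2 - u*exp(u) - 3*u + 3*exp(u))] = 3*exp(u) + 1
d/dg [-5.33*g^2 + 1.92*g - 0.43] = 1.92 - 10.66*g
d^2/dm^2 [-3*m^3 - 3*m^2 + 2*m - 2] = -18*m - 6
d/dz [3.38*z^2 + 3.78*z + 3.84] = 6.76*z + 3.78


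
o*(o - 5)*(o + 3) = o^3 - 2*o^2 - 15*o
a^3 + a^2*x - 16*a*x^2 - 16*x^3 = (a - 4*x)*(a + x)*(a + 4*x)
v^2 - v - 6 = (v - 3)*(v + 2)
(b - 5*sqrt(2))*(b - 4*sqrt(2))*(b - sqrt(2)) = b^3 - 10*sqrt(2)*b^2 + 58*b - 40*sqrt(2)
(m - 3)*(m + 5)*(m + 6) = m^3 + 8*m^2 - 3*m - 90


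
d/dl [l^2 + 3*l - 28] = 2*l + 3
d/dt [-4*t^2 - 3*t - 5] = -8*t - 3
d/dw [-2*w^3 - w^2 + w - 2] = -6*w^2 - 2*w + 1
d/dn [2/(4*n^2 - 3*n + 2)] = 2*(3 - 8*n)/(4*n^2 - 3*n + 2)^2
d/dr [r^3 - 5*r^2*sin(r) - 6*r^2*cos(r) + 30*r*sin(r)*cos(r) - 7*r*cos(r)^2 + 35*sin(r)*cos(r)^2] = 6*r^2*sin(r) - 5*r^2*cos(r) + 3*r^2 - 10*r*sin(r) + 7*r*sin(2*r) - 12*r*cos(r) + 30*r*cos(2*r) + 15*sin(2*r) + 35*cos(r)/4 - 7*cos(2*r)/2 + 105*cos(3*r)/4 - 7/2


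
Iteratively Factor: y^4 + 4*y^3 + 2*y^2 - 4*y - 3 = (y + 1)*(y^3 + 3*y^2 - y - 3) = (y + 1)^2*(y^2 + 2*y - 3) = (y - 1)*(y + 1)^2*(y + 3)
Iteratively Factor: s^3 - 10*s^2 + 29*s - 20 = (s - 5)*(s^2 - 5*s + 4) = (s - 5)*(s - 1)*(s - 4)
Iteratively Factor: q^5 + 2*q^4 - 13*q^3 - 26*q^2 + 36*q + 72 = (q + 2)*(q^4 - 13*q^2 + 36) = (q - 3)*(q + 2)*(q^3 + 3*q^2 - 4*q - 12) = (q - 3)*(q + 2)*(q + 3)*(q^2 - 4) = (q - 3)*(q + 2)^2*(q + 3)*(q - 2)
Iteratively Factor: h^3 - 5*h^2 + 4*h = (h - 4)*(h^2 - h) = h*(h - 4)*(h - 1)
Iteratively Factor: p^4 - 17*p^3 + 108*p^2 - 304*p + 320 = (p - 4)*(p^3 - 13*p^2 + 56*p - 80) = (p - 4)^2*(p^2 - 9*p + 20) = (p - 4)^3*(p - 5)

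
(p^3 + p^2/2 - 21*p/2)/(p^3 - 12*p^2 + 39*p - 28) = p*(2*p^2 + p - 21)/(2*(p^3 - 12*p^2 + 39*p - 28))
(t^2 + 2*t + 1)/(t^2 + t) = (t + 1)/t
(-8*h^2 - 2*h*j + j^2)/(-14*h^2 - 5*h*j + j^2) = (4*h - j)/(7*h - j)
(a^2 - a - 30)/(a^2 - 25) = (a - 6)/(a - 5)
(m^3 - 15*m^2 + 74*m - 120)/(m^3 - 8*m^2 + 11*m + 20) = (m - 6)/(m + 1)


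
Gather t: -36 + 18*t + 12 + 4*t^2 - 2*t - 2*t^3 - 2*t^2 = -2*t^3 + 2*t^2 + 16*t - 24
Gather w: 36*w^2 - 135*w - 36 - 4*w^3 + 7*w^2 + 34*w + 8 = -4*w^3 + 43*w^2 - 101*w - 28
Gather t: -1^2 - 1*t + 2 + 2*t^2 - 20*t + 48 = 2*t^2 - 21*t + 49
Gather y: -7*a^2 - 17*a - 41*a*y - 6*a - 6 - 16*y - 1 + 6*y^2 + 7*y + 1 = -7*a^2 - 23*a + 6*y^2 + y*(-41*a - 9) - 6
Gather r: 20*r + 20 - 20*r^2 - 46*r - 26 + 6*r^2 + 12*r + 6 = -14*r^2 - 14*r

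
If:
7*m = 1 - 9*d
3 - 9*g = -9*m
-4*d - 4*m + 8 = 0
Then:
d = -13/2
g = 53/6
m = 17/2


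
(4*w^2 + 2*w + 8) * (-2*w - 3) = -8*w^3 - 16*w^2 - 22*w - 24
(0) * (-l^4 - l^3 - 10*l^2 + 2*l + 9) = 0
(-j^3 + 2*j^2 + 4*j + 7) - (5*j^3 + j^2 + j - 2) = -6*j^3 + j^2 + 3*j + 9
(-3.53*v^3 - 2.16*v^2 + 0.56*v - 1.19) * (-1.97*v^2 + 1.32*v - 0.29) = 6.9541*v^5 - 0.4044*v^4 - 2.9307*v^3 + 3.7099*v^2 - 1.7332*v + 0.3451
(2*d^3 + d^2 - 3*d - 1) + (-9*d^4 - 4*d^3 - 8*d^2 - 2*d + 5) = -9*d^4 - 2*d^3 - 7*d^2 - 5*d + 4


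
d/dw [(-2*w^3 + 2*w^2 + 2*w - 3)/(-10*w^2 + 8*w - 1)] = 2*(10*w^4 - 16*w^3 + 21*w^2 - 32*w + 11)/(100*w^4 - 160*w^3 + 84*w^2 - 16*w + 1)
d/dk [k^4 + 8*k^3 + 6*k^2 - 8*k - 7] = 4*k^3 + 24*k^2 + 12*k - 8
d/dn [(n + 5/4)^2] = 2*n + 5/2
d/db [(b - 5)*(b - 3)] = 2*b - 8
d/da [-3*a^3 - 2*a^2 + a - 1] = -9*a^2 - 4*a + 1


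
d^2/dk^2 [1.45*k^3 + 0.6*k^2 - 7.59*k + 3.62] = 8.7*k + 1.2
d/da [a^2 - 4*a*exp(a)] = -4*a*exp(a) + 2*a - 4*exp(a)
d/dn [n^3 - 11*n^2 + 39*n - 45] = 3*n^2 - 22*n + 39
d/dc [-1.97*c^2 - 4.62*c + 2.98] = -3.94*c - 4.62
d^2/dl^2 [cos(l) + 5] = -cos(l)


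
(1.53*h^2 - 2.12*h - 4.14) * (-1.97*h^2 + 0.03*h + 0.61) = -3.0141*h^4 + 4.2223*h^3 + 9.0255*h^2 - 1.4174*h - 2.5254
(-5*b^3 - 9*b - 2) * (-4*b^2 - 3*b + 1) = 20*b^5 + 15*b^4 + 31*b^3 + 35*b^2 - 3*b - 2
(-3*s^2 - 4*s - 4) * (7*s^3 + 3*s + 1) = -21*s^5 - 28*s^4 - 37*s^3 - 15*s^2 - 16*s - 4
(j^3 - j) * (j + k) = j^4 + j^3*k - j^2 - j*k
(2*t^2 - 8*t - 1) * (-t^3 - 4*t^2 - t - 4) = -2*t^5 + 31*t^3 + 4*t^2 + 33*t + 4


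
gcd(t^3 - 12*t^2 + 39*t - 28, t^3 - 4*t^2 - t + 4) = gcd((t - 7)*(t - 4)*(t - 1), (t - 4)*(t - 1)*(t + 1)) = t^2 - 5*t + 4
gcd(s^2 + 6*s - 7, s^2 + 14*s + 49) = s + 7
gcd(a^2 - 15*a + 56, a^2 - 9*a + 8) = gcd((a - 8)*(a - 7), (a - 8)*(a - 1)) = a - 8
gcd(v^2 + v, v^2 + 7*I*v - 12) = 1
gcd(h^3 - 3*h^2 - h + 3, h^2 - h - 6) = h - 3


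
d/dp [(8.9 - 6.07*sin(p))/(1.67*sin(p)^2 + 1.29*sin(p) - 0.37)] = (10.1369*sin(p)^2 - 29.726*sin(p) - 9.2351)*cos(p)/(2.7889*sin(p)^4 + 4.3086*sin(p)^3 + 0.4283*sin(p)^2 - 0.9546*sin(p) + 0.1369)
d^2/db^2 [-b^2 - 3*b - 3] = -2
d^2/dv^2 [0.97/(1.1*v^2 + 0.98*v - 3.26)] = (-2.3474*v^2 - 2.09132*v + 0.97*(2.2*v + 0.98)*(4.4*v + 1.96) + 6.95684)/(1.1*v^2 + 0.98*v - 3.26)^3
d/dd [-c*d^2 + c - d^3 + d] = -2*c*d - 3*d^2 + 1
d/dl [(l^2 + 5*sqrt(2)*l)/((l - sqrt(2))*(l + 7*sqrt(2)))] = (sqrt(2)*l^2 - 28*l - 70*sqrt(2))/(l^4 + 12*sqrt(2)*l^3 + 44*l^2 - 168*sqrt(2)*l + 196)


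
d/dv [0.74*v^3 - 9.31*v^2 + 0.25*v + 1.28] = 2.22*v^2 - 18.62*v + 0.25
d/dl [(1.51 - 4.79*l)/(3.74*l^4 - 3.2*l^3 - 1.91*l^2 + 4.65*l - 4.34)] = (53.7438*l^4 - 53.2456*l^3 + 5.3471*l^2 + 5.7682*l + 13.7671)/(13.9876*l^8 - 23.936*l^7 - 4.0468*l^6 + 47.006*l^5 - 58.5751*l^4 + 10.013*l^3 + 38.2013*l^2 - 40.362*l + 18.8356)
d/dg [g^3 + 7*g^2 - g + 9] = 3*g^2 + 14*g - 1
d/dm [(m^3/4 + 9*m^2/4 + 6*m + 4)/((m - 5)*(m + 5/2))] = (m^4 - 5*m^3 - 84*m^2 - 257*m - 260)/(4*m^4 - 20*m^3 - 75*m^2 + 250*m + 625)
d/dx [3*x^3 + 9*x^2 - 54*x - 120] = 9*x^2 + 18*x - 54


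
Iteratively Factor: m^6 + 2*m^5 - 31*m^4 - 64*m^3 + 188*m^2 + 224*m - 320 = (m + 4)*(m^5 - 2*m^4 - 23*m^3 + 28*m^2 + 76*m - 80) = (m - 1)*(m + 4)*(m^4 - m^3 - 24*m^2 + 4*m + 80) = (m - 5)*(m - 1)*(m + 4)*(m^3 + 4*m^2 - 4*m - 16) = (m - 5)*(m - 1)*(m + 2)*(m + 4)*(m^2 + 2*m - 8) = (m - 5)*(m - 2)*(m - 1)*(m + 2)*(m + 4)*(m + 4)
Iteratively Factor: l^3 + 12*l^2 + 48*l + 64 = (l + 4)*(l^2 + 8*l + 16) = (l + 4)^2*(l + 4)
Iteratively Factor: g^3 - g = (g + 1)*(g^2 - g) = (g - 1)*(g + 1)*(g)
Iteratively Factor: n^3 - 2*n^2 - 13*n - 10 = (n + 2)*(n^2 - 4*n - 5) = (n - 5)*(n + 2)*(n + 1)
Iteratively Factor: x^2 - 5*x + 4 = (x - 4)*(x - 1)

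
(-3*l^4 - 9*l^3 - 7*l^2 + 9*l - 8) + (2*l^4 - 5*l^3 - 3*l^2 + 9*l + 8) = -l^4 - 14*l^3 - 10*l^2 + 18*l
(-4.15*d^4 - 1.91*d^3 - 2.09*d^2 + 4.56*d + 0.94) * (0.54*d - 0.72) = -2.241*d^5 + 1.9566*d^4 + 0.2466*d^3 + 3.9672*d^2 - 2.7756*d - 0.6768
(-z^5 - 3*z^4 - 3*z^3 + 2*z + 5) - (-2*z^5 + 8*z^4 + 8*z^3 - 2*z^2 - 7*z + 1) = z^5 - 11*z^4 - 11*z^3 + 2*z^2 + 9*z + 4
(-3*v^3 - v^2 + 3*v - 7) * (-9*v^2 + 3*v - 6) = 27*v^5 - 12*v^3 + 78*v^2 - 39*v + 42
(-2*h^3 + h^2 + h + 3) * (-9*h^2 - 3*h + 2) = 18*h^5 - 3*h^4 - 16*h^3 - 28*h^2 - 7*h + 6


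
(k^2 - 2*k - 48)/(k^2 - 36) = (k - 8)/(k - 6)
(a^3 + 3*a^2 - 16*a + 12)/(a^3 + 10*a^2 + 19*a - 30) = (a - 2)/(a + 5)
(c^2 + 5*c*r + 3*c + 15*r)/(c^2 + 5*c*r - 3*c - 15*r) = (c + 3)/(c - 3)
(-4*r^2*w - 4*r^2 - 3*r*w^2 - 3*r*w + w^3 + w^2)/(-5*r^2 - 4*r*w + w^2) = (4*r*w + 4*r - w^2 - w)/(5*r - w)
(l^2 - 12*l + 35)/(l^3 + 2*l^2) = (l^2 - 12*l + 35)/(l^2*(l + 2))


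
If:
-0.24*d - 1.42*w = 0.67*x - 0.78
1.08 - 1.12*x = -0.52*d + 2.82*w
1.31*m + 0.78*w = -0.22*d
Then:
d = 0.470604861503674 - 0.21127755794234*x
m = 0.295157483203086*x - 0.358735473959929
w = 0.46975692481628 - 0.436122102882985*x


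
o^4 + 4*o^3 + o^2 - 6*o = o*(o - 1)*(o + 2)*(o + 3)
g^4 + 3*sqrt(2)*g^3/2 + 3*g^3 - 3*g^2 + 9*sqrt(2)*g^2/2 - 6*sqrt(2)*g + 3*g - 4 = (g - 1)*(g + 4)*(g + sqrt(2)/2)*(g + sqrt(2))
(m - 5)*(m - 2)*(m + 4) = m^3 - 3*m^2 - 18*m + 40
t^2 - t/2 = t*(t - 1/2)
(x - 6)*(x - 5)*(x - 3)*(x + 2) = x^4 - 12*x^3 + 35*x^2 + 36*x - 180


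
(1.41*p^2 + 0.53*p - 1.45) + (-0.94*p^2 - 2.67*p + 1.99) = 0.47*p^2 - 2.14*p + 0.54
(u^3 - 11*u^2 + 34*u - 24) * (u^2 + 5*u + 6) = u^5 - 6*u^4 - 15*u^3 + 80*u^2 + 84*u - 144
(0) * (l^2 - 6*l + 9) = 0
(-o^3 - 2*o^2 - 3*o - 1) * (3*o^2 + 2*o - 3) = -3*o^5 - 8*o^4 - 10*o^3 - 3*o^2 + 7*o + 3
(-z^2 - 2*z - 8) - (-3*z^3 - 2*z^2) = 3*z^3 + z^2 - 2*z - 8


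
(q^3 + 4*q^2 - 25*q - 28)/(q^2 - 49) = (q^2 - 3*q - 4)/(q - 7)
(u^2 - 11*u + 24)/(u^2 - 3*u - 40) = (u - 3)/(u + 5)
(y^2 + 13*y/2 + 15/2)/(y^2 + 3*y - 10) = (y + 3/2)/(y - 2)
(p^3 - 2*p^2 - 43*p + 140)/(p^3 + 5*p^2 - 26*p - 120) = (p^2 + 3*p - 28)/(p^2 + 10*p + 24)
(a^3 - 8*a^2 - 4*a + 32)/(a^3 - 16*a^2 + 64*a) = (a^2 - 4)/(a*(a - 8))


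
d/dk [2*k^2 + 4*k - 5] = 4*k + 4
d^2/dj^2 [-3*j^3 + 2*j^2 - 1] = 4 - 18*j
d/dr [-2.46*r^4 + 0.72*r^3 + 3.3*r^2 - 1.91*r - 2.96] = -9.84*r^3 + 2.16*r^2 + 6.6*r - 1.91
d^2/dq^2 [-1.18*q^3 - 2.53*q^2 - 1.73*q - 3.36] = -7.08*q - 5.06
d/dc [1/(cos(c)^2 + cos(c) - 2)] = (2*cos(c) + 1)*sin(c)/(cos(c)^2 + cos(c) - 2)^2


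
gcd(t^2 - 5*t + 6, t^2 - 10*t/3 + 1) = t - 3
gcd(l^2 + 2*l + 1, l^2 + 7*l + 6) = l + 1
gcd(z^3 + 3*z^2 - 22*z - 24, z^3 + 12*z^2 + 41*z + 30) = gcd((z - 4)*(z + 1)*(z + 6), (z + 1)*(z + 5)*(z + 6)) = z^2 + 7*z + 6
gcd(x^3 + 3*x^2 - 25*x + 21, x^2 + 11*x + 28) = x + 7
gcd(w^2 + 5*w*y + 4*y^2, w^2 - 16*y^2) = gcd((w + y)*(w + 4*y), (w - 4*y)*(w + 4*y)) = w + 4*y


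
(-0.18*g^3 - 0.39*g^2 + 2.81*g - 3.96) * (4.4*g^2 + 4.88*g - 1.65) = -0.792*g^5 - 2.5944*g^4 + 10.7578*g^3 - 3.0677*g^2 - 23.9613*g + 6.534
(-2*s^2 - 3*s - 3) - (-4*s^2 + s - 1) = 2*s^2 - 4*s - 2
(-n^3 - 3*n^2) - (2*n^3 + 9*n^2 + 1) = -3*n^3 - 12*n^2 - 1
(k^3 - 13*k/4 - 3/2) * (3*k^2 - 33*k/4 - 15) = 3*k^5 - 33*k^4/4 - 99*k^3/4 + 357*k^2/16 + 489*k/8 + 45/2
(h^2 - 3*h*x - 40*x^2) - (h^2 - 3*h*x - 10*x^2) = -30*x^2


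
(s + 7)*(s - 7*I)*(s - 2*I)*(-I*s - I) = -I*s^4 - 9*s^3 - 8*I*s^3 - 72*s^2 + 7*I*s^2 - 63*s + 112*I*s + 98*I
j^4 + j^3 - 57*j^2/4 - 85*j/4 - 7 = (j - 4)*(j + 1/2)*(j + 1)*(j + 7/2)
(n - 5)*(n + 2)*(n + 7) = n^3 + 4*n^2 - 31*n - 70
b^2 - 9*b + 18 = (b - 6)*(b - 3)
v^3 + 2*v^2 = v^2*(v + 2)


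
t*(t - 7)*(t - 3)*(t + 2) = t^4 - 8*t^3 + t^2 + 42*t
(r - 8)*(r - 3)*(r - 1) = r^3 - 12*r^2 + 35*r - 24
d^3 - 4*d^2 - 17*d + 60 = (d - 5)*(d - 3)*(d + 4)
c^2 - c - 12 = (c - 4)*(c + 3)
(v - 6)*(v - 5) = v^2 - 11*v + 30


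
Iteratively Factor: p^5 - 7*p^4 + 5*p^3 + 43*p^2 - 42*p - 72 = (p + 2)*(p^4 - 9*p^3 + 23*p^2 - 3*p - 36) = (p - 4)*(p + 2)*(p^3 - 5*p^2 + 3*p + 9) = (p - 4)*(p - 3)*(p + 2)*(p^2 - 2*p - 3) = (p - 4)*(p - 3)^2*(p + 2)*(p + 1)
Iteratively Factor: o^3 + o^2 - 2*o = (o + 2)*(o^2 - o) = (o - 1)*(o + 2)*(o)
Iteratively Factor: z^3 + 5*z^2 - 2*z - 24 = (z + 3)*(z^2 + 2*z - 8) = (z + 3)*(z + 4)*(z - 2)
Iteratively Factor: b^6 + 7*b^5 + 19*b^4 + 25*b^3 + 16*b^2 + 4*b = (b + 1)*(b^5 + 6*b^4 + 13*b^3 + 12*b^2 + 4*b) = (b + 1)^2*(b^4 + 5*b^3 + 8*b^2 + 4*b) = (b + 1)^2*(b + 2)*(b^3 + 3*b^2 + 2*b) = b*(b + 1)^2*(b + 2)*(b^2 + 3*b + 2) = b*(b + 1)^3*(b + 2)*(b + 2)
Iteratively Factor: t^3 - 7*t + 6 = (t - 1)*(t^2 + t - 6) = (t - 1)*(t + 3)*(t - 2)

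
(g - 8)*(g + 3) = g^2 - 5*g - 24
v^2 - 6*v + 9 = (v - 3)^2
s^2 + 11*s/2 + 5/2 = (s + 1/2)*(s + 5)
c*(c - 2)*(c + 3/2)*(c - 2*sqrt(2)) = c^4 - 2*sqrt(2)*c^3 - c^3/2 - 3*c^2 + sqrt(2)*c^2 + 6*sqrt(2)*c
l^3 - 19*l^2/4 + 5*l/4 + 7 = (l - 4)*(l - 7/4)*(l + 1)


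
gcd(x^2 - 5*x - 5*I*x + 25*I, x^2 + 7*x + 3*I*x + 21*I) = 1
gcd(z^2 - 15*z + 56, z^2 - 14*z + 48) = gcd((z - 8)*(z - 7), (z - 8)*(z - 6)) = z - 8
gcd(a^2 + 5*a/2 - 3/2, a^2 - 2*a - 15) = a + 3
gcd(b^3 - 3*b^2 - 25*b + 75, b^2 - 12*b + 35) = b - 5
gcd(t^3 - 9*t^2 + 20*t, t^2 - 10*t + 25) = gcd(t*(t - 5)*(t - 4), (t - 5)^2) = t - 5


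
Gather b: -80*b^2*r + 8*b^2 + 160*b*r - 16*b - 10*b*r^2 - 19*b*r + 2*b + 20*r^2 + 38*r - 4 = b^2*(8 - 80*r) + b*(-10*r^2 + 141*r - 14) + 20*r^2 + 38*r - 4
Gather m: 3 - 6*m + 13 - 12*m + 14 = 30 - 18*m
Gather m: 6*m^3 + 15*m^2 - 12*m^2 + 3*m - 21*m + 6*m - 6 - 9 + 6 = 6*m^3 + 3*m^2 - 12*m - 9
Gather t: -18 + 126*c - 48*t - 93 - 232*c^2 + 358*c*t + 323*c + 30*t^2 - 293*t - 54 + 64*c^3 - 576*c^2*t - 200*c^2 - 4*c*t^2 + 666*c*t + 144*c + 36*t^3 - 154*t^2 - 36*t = 64*c^3 - 432*c^2 + 593*c + 36*t^3 + t^2*(-4*c - 124) + t*(-576*c^2 + 1024*c - 377) - 165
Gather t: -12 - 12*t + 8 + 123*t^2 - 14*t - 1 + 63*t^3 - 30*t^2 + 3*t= 63*t^3 + 93*t^2 - 23*t - 5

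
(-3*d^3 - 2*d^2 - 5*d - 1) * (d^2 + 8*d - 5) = -3*d^5 - 26*d^4 - 6*d^3 - 31*d^2 + 17*d + 5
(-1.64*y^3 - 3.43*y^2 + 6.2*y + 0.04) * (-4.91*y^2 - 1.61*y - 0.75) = 8.0524*y^5 + 19.4817*y^4 - 23.6897*y^3 - 7.6059*y^2 - 4.7144*y - 0.03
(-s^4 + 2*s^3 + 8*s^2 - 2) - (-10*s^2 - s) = -s^4 + 2*s^3 + 18*s^2 + s - 2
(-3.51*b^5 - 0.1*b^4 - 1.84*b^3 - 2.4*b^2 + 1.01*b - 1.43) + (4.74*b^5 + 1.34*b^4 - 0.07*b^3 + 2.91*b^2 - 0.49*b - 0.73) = 1.23*b^5 + 1.24*b^4 - 1.91*b^3 + 0.51*b^2 + 0.52*b - 2.16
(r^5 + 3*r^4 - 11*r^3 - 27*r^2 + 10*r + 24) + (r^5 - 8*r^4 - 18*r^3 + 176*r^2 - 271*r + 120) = 2*r^5 - 5*r^4 - 29*r^3 + 149*r^2 - 261*r + 144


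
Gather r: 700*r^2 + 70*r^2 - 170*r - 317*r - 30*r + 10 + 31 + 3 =770*r^2 - 517*r + 44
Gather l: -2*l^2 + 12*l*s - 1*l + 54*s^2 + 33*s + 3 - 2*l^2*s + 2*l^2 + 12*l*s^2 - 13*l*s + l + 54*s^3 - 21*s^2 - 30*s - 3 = -2*l^2*s + l*(12*s^2 - s) + 54*s^3 + 33*s^2 + 3*s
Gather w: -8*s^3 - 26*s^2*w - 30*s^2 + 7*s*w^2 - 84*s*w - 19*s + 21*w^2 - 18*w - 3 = -8*s^3 - 30*s^2 - 19*s + w^2*(7*s + 21) + w*(-26*s^2 - 84*s - 18) - 3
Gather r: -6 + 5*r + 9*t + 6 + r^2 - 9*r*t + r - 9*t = r^2 + r*(6 - 9*t)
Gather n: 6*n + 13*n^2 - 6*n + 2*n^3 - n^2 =2*n^3 + 12*n^2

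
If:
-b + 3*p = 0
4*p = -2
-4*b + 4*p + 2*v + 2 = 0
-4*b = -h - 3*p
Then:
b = -3/2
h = -9/2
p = -1/2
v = -3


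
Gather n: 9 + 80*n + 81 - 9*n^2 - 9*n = -9*n^2 + 71*n + 90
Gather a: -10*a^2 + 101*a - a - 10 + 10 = -10*a^2 + 100*a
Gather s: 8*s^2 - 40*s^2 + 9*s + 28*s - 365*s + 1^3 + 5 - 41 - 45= -32*s^2 - 328*s - 80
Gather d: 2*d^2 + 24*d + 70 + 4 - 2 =2*d^2 + 24*d + 72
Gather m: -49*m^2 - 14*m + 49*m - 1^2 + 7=-49*m^2 + 35*m + 6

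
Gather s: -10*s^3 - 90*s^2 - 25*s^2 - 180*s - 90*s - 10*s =-10*s^3 - 115*s^2 - 280*s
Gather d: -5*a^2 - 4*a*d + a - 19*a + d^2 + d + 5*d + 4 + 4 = -5*a^2 - 18*a + d^2 + d*(6 - 4*a) + 8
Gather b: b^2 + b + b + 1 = b^2 + 2*b + 1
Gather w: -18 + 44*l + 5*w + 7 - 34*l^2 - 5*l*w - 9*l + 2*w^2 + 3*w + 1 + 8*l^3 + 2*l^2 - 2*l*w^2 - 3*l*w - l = 8*l^3 - 32*l^2 + 34*l + w^2*(2 - 2*l) + w*(8 - 8*l) - 10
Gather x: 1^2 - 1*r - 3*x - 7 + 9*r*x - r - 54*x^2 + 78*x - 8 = -2*r - 54*x^2 + x*(9*r + 75) - 14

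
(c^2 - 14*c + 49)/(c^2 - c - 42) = (c - 7)/(c + 6)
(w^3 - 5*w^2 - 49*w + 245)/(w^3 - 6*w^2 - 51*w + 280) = (w - 7)/(w - 8)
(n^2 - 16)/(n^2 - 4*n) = (n + 4)/n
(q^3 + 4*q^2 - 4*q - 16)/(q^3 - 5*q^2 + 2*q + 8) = (q^2 + 6*q + 8)/(q^2 - 3*q - 4)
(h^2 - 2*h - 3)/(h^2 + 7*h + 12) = (h^2 - 2*h - 3)/(h^2 + 7*h + 12)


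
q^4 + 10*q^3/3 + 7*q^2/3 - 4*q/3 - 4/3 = (q - 2/3)*(q + 1)^2*(q + 2)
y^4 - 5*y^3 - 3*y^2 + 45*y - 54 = (y - 3)^2*(y - 2)*(y + 3)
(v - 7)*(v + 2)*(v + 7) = v^3 + 2*v^2 - 49*v - 98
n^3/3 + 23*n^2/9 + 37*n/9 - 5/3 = (n/3 + 1)*(n - 1/3)*(n + 5)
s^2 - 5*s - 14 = (s - 7)*(s + 2)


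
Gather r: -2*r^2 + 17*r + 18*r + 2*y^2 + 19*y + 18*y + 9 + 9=-2*r^2 + 35*r + 2*y^2 + 37*y + 18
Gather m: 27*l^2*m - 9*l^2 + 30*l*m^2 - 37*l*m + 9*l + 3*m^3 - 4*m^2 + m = -9*l^2 + 9*l + 3*m^3 + m^2*(30*l - 4) + m*(27*l^2 - 37*l + 1)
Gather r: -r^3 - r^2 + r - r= -r^3 - r^2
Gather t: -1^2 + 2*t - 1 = 2*t - 2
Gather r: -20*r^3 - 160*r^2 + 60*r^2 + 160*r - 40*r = -20*r^3 - 100*r^2 + 120*r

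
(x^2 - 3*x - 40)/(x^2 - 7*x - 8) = (x + 5)/(x + 1)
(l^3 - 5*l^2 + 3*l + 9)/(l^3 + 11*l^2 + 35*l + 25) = (l^2 - 6*l + 9)/(l^2 + 10*l + 25)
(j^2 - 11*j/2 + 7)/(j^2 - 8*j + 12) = (j - 7/2)/(j - 6)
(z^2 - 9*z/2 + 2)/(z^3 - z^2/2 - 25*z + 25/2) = (z - 4)/(z^2 - 25)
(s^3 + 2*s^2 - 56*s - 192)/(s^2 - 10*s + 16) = (s^2 + 10*s + 24)/(s - 2)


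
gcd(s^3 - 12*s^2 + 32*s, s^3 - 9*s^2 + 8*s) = s^2 - 8*s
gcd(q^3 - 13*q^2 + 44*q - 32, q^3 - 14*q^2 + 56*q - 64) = q^2 - 12*q + 32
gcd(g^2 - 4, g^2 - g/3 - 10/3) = g - 2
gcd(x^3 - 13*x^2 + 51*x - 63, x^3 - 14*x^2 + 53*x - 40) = 1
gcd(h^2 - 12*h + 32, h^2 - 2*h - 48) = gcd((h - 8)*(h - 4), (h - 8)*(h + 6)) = h - 8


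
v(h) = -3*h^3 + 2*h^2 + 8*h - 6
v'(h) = -9*h^2 + 4*h + 8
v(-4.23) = 223.01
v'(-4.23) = -169.96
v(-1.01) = -8.95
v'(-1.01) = -5.22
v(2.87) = -37.49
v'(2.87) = -54.65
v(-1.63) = -0.73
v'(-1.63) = -22.43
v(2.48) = -19.62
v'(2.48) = -37.43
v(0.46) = -2.19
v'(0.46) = 7.94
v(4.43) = -192.13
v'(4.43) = -150.90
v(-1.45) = -4.25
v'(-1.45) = -16.72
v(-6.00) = 666.00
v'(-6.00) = -340.00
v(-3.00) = 69.00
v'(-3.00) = -85.00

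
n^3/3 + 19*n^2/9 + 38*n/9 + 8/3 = (n/3 + 1)*(n + 4/3)*(n + 2)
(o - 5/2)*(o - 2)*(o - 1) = o^3 - 11*o^2/2 + 19*o/2 - 5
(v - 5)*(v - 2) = v^2 - 7*v + 10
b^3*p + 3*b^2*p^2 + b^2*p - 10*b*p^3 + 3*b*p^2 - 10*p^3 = (b - 2*p)*(b + 5*p)*(b*p + p)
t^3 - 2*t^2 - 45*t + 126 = (t - 6)*(t - 3)*(t + 7)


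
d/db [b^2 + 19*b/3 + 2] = 2*b + 19/3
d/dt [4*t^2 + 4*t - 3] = 8*t + 4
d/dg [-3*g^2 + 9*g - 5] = 9 - 6*g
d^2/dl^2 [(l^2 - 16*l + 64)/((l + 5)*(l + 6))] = 2*(-27*l^3 + 102*l^2 + 3552*l + 12004)/(l^6 + 33*l^5 + 453*l^4 + 3311*l^3 + 13590*l^2 + 29700*l + 27000)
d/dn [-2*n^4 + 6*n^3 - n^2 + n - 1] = -8*n^3 + 18*n^2 - 2*n + 1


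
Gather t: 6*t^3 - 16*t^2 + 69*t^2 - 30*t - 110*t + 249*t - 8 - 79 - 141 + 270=6*t^3 + 53*t^2 + 109*t + 42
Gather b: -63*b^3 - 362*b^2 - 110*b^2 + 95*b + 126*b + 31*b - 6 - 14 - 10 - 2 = -63*b^3 - 472*b^2 + 252*b - 32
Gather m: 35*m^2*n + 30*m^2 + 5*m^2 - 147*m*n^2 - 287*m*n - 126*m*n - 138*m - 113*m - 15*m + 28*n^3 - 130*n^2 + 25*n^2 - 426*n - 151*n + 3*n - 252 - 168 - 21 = m^2*(35*n + 35) + m*(-147*n^2 - 413*n - 266) + 28*n^3 - 105*n^2 - 574*n - 441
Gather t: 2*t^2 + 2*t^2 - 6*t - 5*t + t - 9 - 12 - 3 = 4*t^2 - 10*t - 24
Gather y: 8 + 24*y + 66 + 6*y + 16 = 30*y + 90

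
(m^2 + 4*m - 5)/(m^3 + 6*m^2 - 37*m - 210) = (m - 1)/(m^2 + m - 42)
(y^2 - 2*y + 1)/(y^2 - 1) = (y - 1)/(y + 1)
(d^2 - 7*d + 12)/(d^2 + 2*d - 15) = (d - 4)/(d + 5)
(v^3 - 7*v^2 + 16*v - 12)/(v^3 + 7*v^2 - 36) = (v^2 - 5*v + 6)/(v^2 + 9*v + 18)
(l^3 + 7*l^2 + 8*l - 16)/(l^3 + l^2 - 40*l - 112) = (l - 1)/(l - 7)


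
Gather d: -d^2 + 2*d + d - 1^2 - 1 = -d^2 + 3*d - 2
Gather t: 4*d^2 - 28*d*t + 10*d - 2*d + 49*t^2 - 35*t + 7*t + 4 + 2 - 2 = 4*d^2 + 8*d + 49*t^2 + t*(-28*d - 28) + 4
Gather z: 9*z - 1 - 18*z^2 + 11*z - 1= -18*z^2 + 20*z - 2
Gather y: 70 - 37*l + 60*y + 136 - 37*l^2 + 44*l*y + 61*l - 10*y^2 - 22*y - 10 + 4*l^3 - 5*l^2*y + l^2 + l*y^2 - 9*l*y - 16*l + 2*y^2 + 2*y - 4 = 4*l^3 - 36*l^2 + 8*l + y^2*(l - 8) + y*(-5*l^2 + 35*l + 40) + 192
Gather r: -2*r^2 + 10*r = -2*r^2 + 10*r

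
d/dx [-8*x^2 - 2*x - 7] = -16*x - 2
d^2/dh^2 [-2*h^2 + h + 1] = -4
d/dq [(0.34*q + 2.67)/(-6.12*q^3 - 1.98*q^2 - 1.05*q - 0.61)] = (4.1616*q^3 + 49.6944*q^2 + 10.5732*q + 2.5961)/(37.4544*q^6 + 24.2352*q^5 + 16.7724*q^4 + 11.6244*q^3 + 3.5181*q^2 + 1.281*q + 0.3721)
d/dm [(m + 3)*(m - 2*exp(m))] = m - (m + 3)*(2*exp(m) - 1) - 2*exp(m)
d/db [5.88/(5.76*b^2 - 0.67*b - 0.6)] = (3.9396 - 67.7376*b)/(-5.76*b^2 + 0.67*b + 0.6)^2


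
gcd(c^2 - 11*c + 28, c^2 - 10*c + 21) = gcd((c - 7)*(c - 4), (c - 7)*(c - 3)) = c - 7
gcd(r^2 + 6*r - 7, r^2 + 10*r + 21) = r + 7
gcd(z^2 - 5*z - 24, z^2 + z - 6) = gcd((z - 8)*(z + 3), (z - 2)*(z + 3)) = z + 3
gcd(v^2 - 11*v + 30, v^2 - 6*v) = v - 6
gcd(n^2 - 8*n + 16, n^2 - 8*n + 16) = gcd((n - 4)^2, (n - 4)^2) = n^2 - 8*n + 16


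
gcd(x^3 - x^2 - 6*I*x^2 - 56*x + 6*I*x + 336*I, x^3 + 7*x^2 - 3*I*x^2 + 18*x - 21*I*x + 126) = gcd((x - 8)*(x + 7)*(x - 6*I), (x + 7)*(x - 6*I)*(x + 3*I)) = x^2 + x*(7 - 6*I) - 42*I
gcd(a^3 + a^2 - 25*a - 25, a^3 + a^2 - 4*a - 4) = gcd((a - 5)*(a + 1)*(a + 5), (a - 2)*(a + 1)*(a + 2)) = a + 1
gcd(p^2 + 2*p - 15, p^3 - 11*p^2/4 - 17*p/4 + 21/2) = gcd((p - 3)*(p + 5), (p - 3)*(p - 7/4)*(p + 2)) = p - 3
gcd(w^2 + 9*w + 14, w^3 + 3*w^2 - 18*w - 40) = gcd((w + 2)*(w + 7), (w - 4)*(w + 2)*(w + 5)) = w + 2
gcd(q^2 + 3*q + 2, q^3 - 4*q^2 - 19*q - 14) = q^2 + 3*q + 2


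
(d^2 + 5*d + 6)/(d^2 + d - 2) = (d + 3)/(d - 1)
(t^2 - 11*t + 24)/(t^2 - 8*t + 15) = (t - 8)/(t - 5)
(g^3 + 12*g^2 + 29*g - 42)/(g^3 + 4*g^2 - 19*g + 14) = (g + 6)/(g - 2)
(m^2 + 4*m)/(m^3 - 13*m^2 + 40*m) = (m + 4)/(m^2 - 13*m + 40)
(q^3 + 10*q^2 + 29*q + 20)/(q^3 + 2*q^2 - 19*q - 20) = (q + 4)/(q - 4)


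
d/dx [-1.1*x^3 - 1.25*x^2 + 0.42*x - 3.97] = -3.3*x^2 - 2.5*x + 0.42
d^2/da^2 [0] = 0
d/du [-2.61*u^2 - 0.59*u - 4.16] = -5.22*u - 0.59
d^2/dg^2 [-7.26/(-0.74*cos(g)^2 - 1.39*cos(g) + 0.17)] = (-15.902304*(1 - cos(g)^2)^2 - 22.402908*cos(g)^3 - 25.63143*cos(g)^2 + 43.090278*cos(g) + 45.783012)/(0.74*cos(g)^2 + 1.39*cos(g) - 0.17)^3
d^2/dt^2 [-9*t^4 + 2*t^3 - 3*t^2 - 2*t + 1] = -108*t^2 + 12*t - 6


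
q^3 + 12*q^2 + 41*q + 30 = (q + 1)*(q + 5)*(q + 6)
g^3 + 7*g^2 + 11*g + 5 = (g + 1)^2*(g + 5)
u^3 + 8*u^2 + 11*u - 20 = (u - 1)*(u + 4)*(u + 5)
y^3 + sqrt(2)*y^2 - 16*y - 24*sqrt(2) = (y - 3*sqrt(2))*(y + 2*sqrt(2))^2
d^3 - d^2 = d^2*(d - 1)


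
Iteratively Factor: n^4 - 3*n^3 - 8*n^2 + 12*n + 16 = (n - 4)*(n^3 + n^2 - 4*n - 4) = (n - 4)*(n + 2)*(n^2 - n - 2) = (n - 4)*(n - 2)*(n + 2)*(n + 1)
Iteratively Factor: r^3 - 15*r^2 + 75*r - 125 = (r - 5)*(r^2 - 10*r + 25) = (r - 5)^2*(r - 5)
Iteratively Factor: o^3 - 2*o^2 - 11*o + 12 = (o - 4)*(o^2 + 2*o - 3) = (o - 4)*(o + 3)*(o - 1)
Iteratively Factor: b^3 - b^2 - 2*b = (b)*(b^2 - b - 2) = b*(b + 1)*(b - 2)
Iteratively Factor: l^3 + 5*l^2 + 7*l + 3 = (l + 1)*(l^2 + 4*l + 3) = (l + 1)^2*(l + 3)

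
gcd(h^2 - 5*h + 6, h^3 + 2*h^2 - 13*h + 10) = h - 2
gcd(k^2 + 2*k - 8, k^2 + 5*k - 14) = k - 2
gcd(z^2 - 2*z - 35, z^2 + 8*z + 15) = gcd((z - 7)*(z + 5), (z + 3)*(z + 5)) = z + 5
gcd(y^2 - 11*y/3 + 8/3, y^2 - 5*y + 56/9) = y - 8/3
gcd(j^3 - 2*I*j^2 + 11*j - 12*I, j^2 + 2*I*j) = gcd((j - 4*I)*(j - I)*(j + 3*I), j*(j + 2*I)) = 1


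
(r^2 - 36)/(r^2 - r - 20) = (36 - r^2)/(-r^2 + r + 20)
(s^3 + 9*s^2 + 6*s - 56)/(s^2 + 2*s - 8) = s + 7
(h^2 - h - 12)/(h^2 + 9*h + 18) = (h - 4)/(h + 6)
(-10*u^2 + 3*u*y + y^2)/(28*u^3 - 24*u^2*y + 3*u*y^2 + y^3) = (5*u + y)/(-14*u^2 + 5*u*y + y^2)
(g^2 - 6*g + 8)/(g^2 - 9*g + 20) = (g - 2)/(g - 5)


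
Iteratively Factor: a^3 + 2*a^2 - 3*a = (a - 1)*(a^2 + 3*a) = a*(a - 1)*(a + 3)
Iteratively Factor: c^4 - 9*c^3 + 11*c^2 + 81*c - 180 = (c + 3)*(c^3 - 12*c^2 + 47*c - 60) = (c - 5)*(c + 3)*(c^2 - 7*c + 12) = (c - 5)*(c - 3)*(c + 3)*(c - 4)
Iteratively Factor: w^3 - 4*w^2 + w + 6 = (w + 1)*(w^2 - 5*w + 6) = (w - 3)*(w + 1)*(w - 2)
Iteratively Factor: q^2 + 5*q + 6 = (q + 3)*(q + 2)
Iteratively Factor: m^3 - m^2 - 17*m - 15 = (m + 3)*(m^2 - 4*m - 5) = (m + 1)*(m + 3)*(m - 5)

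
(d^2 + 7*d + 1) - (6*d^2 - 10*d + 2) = -5*d^2 + 17*d - 1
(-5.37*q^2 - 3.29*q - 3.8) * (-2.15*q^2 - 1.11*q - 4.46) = 11.5455*q^4 + 13.0342*q^3 + 35.7721*q^2 + 18.8914*q + 16.948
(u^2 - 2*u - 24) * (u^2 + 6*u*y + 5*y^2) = u^4 + 6*u^3*y - 2*u^3 + 5*u^2*y^2 - 12*u^2*y - 24*u^2 - 10*u*y^2 - 144*u*y - 120*y^2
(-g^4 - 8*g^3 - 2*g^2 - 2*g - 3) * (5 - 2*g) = 2*g^5 + 11*g^4 - 36*g^3 - 6*g^2 - 4*g - 15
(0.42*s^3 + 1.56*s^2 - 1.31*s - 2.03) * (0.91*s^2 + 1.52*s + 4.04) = 0.3822*s^5 + 2.058*s^4 + 2.8759*s^3 + 2.4639*s^2 - 8.378*s - 8.2012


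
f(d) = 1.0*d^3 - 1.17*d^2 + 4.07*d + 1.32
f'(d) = 3.0*d^2 - 2.34*d + 4.07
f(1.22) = 6.36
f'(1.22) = 5.68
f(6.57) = 261.15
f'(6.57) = 118.19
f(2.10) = 13.97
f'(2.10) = 12.39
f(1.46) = 7.88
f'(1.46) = 7.05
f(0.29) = 2.43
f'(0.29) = 3.64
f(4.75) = 101.43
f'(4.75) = 60.64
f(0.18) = 2.02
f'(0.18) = 3.75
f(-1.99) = -19.29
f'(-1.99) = 20.61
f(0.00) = 1.32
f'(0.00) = 4.07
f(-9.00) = -859.08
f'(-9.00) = 268.13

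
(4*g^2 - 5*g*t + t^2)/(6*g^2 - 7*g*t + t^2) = (-4*g + t)/(-6*g + t)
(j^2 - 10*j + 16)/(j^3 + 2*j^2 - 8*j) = (j - 8)/(j*(j + 4))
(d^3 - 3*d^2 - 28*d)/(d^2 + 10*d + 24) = d*(d - 7)/(d + 6)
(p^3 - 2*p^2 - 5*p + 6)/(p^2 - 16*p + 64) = (p^3 - 2*p^2 - 5*p + 6)/(p^2 - 16*p + 64)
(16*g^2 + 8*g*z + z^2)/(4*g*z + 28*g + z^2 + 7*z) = (4*g + z)/(z + 7)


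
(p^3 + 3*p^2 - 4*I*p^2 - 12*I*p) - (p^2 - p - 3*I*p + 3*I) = p^3 + 2*p^2 - 4*I*p^2 + p - 9*I*p - 3*I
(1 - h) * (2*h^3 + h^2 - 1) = -2*h^4 + h^3 + h^2 + h - 1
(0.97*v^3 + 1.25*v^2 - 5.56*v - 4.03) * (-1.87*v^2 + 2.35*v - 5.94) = -1.8139*v^5 - 0.0580000000000003*v^4 + 7.5729*v^3 - 12.9549*v^2 + 23.5559*v + 23.9382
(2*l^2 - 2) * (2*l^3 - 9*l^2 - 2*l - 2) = 4*l^5 - 18*l^4 - 8*l^3 + 14*l^2 + 4*l + 4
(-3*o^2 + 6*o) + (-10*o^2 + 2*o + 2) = -13*o^2 + 8*o + 2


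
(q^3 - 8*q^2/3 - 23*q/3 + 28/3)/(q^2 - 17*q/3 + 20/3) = (3*q^2 + 4*q - 7)/(3*q - 5)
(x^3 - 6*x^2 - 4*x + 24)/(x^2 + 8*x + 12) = (x^2 - 8*x + 12)/(x + 6)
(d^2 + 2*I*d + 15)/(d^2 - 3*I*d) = (d + 5*I)/d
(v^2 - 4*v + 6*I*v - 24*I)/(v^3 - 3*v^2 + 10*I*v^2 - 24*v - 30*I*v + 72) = (v - 4)/(v^2 + v*(-3 + 4*I) - 12*I)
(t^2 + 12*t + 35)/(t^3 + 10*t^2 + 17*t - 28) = (t + 5)/(t^2 + 3*t - 4)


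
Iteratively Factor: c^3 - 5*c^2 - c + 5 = (c - 5)*(c^2 - 1) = (c - 5)*(c - 1)*(c + 1)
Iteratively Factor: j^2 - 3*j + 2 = (j - 1)*(j - 2)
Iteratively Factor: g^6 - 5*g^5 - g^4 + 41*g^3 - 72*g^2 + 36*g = (g + 3)*(g^5 - 8*g^4 + 23*g^3 - 28*g^2 + 12*g) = (g - 1)*(g + 3)*(g^4 - 7*g^3 + 16*g^2 - 12*g) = g*(g - 1)*(g + 3)*(g^3 - 7*g^2 + 16*g - 12) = g*(g - 2)*(g - 1)*(g + 3)*(g^2 - 5*g + 6) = g*(g - 2)^2*(g - 1)*(g + 3)*(g - 3)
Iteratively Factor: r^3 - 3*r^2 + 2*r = (r - 2)*(r^2 - r) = (r - 2)*(r - 1)*(r)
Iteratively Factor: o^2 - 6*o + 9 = (o - 3)*(o - 3)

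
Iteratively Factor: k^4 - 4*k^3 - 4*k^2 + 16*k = (k + 2)*(k^3 - 6*k^2 + 8*k) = (k - 4)*(k + 2)*(k^2 - 2*k) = k*(k - 4)*(k + 2)*(k - 2)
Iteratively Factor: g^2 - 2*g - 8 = (g + 2)*(g - 4)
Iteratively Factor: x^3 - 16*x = (x + 4)*(x^2 - 4*x) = (x - 4)*(x + 4)*(x)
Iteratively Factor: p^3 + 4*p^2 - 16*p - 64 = (p + 4)*(p^2 - 16) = (p - 4)*(p + 4)*(p + 4)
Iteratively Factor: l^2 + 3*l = (l)*(l + 3)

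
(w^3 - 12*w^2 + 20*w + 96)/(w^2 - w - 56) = (w^2 - 4*w - 12)/(w + 7)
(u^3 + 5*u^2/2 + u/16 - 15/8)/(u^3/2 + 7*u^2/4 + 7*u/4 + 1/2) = (16*u^2 + 8*u - 15)/(4*(2*u^2 + 3*u + 1))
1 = 1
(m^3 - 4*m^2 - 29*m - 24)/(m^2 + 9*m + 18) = (m^2 - 7*m - 8)/(m + 6)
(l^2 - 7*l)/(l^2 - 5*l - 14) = l/(l + 2)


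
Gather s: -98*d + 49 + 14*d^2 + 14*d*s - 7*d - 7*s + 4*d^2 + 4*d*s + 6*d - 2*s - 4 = 18*d^2 - 99*d + s*(18*d - 9) + 45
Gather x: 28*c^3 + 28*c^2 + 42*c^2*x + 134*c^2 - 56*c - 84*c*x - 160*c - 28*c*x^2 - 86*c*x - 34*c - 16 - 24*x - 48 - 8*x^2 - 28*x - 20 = 28*c^3 + 162*c^2 - 250*c + x^2*(-28*c - 8) + x*(42*c^2 - 170*c - 52) - 84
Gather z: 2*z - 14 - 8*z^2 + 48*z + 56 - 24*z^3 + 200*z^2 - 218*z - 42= -24*z^3 + 192*z^2 - 168*z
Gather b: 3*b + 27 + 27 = 3*b + 54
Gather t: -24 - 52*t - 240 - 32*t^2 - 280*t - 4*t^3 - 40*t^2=-4*t^3 - 72*t^2 - 332*t - 264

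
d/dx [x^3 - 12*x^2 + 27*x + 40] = 3*x^2 - 24*x + 27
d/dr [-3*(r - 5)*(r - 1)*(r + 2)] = -9*r^2 + 24*r + 21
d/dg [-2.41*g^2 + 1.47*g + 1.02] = 1.47 - 4.82*g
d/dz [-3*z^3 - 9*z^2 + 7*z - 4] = -9*z^2 - 18*z + 7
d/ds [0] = 0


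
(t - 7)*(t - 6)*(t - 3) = t^3 - 16*t^2 + 81*t - 126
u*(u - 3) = u^2 - 3*u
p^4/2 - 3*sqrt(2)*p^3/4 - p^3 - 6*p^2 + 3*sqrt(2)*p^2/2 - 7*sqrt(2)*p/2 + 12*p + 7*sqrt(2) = (p/2 + sqrt(2)/2)*(p - 2)*(p - 7*sqrt(2)/2)*(p + sqrt(2))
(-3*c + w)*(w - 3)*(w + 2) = -3*c*w^2 + 3*c*w + 18*c + w^3 - w^2 - 6*w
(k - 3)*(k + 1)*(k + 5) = k^3 + 3*k^2 - 13*k - 15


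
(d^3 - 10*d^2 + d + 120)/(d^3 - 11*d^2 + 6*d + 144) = (d - 5)/(d - 6)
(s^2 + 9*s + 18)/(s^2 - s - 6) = (s^2 + 9*s + 18)/(s^2 - s - 6)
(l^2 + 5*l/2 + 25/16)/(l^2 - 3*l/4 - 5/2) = (l + 5/4)/(l - 2)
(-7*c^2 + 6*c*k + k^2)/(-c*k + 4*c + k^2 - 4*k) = (7*c + k)/(k - 4)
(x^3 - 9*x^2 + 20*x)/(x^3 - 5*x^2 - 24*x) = (-x^2 + 9*x - 20)/(-x^2 + 5*x + 24)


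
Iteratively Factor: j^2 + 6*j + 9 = (j + 3)*(j + 3)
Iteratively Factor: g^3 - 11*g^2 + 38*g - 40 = (g - 4)*(g^2 - 7*g + 10) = (g - 5)*(g - 4)*(g - 2)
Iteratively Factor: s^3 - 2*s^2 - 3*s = (s)*(s^2 - 2*s - 3) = s*(s - 3)*(s + 1)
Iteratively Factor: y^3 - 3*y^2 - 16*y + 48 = (y + 4)*(y^2 - 7*y + 12) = (y - 4)*(y + 4)*(y - 3)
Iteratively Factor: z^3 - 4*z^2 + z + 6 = (z - 2)*(z^2 - 2*z - 3) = (z - 3)*(z - 2)*(z + 1)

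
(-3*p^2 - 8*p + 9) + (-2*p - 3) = -3*p^2 - 10*p + 6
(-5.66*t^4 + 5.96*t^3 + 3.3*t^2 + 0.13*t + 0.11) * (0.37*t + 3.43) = -2.0942*t^5 - 17.2086*t^4 + 21.6638*t^3 + 11.3671*t^2 + 0.4866*t + 0.3773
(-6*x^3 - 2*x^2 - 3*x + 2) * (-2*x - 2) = 12*x^4 + 16*x^3 + 10*x^2 + 2*x - 4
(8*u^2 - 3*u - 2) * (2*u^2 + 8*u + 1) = 16*u^4 + 58*u^3 - 20*u^2 - 19*u - 2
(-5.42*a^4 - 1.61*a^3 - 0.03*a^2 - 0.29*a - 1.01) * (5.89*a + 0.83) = -31.9238*a^5 - 13.9815*a^4 - 1.513*a^3 - 1.733*a^2 - 6.1896*a - 0.8383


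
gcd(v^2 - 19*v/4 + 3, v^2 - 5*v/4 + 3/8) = v - 3/4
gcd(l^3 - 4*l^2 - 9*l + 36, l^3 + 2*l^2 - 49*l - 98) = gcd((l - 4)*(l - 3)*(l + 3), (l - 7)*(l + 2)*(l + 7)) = 1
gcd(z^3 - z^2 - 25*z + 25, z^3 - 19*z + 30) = z + 5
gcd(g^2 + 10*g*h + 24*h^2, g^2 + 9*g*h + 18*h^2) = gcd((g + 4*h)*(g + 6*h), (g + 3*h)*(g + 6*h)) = g + 6*h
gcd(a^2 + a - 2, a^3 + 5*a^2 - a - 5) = a - 1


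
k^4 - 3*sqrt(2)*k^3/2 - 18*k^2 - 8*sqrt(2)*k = k*(k - 4*sqrt(2))*(k + sqrt(2)/2)*(k + 2*sqrt(2))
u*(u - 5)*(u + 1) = u^3 - 4*u^2 - 5*u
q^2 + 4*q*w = q*(q + 4*w)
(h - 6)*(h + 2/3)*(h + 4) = h^3 - 4*h^2/3 - 76*h/3 - 16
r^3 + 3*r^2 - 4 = (r - 1)*(r + 2)^2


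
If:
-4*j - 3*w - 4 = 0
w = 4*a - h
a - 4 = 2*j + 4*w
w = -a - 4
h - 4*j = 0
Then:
No Solution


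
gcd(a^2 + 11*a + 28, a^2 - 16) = a + 4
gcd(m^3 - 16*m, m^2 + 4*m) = m^2 + 4*m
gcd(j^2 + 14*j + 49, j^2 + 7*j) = j + 7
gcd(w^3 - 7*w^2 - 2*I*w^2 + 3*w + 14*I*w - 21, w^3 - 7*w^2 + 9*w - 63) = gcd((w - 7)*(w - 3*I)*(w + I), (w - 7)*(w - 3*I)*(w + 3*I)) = w^2 + w*(-7 - 3*I) + 21*I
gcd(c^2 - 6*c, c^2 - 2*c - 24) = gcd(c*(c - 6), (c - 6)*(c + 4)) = c - 6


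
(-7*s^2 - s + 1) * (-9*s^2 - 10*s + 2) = 63*s^4 + 79*s^3 - 13*s^2 - 12*s + 2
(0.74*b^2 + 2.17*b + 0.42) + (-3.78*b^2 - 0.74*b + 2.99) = -3.04*b^2 + 1.43*b + 3.41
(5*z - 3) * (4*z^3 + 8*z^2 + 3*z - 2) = 20*z^4 + 28*z^3 - 9*z^2 - 19*z + 6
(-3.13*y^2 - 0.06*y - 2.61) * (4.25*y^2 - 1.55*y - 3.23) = -13.3025*y^4 + 4.5965*y^3 - 0.8896*y^2 + 4.2393*y + 8.4303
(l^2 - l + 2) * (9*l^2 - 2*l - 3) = 9*l^4 - 11*l^3 + 17*l^2 - l - 6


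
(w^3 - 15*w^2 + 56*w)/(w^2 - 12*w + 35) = w*(w - 8)/(w - 5)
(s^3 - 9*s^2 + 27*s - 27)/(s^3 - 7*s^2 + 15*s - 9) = (s - 3)/(s - 1)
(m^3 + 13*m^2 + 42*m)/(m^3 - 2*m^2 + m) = (m^2 + 13*m + 42)/(m^2 - 2*m + 1)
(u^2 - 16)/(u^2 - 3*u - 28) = (u - 4)/(u - 7)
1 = 1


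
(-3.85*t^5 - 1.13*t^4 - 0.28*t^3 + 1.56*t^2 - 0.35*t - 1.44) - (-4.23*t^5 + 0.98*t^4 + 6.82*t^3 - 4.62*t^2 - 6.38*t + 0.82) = 0.38*t^5 - 2.11*t^4 - 7.1*t^3 + 6.18*t^2 + 6.03*t - 2.26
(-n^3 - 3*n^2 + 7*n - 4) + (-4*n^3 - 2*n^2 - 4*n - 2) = -5*n^3 - 5*n^2 + 3*n - 6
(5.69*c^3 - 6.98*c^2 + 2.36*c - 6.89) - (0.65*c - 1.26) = 5.69*c^3 - 6.98*c^2 + 1.71*c - 5.63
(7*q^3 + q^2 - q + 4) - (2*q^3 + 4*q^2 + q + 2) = 5*q^3 - 3*q^2 - 2*q + 2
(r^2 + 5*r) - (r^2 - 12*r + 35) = 17*r - 35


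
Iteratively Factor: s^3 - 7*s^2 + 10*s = (s)*(s^2 - 7*s + 10) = s*(s - 2)*(s - 5)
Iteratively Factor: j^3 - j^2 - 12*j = (j)*(j^2 - j - 12) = j*(j - 4)*(j + 3)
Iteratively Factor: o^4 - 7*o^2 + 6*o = (o - 1)*(o^3 + o^2 - 6*o) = (o - 1)*(o + 3)*(o^2 - 2*o) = o*(o - 1)*(o + 3)*(o - 2)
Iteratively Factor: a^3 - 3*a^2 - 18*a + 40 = (a - 5)*(a^2 + 2*a - 8) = (a - 5)*(a - 2)*(a + 4)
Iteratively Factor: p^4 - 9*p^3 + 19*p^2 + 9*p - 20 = (p - 4)*(p^3 - 5*p^2 - p + 5) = (p - 5)*(p - 4)*(p^2 - 1) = (p - 5)*(p - 4)*(p + 1)*(p - 1)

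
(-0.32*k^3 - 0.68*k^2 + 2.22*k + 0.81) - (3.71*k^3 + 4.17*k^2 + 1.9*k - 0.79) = -4.03*k^3 - 4.85*k^2 + 0.32*k + 1.6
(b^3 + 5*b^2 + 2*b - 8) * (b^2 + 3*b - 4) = b^5 + 8*b^4 + 13*b^3 - 22*b^2 - 32*b + 32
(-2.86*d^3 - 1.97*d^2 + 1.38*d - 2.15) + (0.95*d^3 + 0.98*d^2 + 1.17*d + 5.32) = -1.91*d^3 - 0.99*d^2 + 2.55*d + 3.17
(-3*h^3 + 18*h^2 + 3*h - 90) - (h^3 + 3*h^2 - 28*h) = -4*h^3 + 15*h^2 + 31*h - 90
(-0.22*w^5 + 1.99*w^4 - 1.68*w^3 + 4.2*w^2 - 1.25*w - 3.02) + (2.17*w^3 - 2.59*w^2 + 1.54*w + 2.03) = -0.22*w^5 + 1.99*w^4 + 0.49*w^3 + 1.61*w^2 + 0.29*w - 0.99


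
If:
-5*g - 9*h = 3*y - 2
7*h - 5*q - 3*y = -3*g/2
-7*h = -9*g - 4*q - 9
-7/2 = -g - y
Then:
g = -173/1162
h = -1059/1162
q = -8157/2324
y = 2120/581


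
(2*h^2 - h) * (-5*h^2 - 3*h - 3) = -10*h^4 - h^3 - 3*h^2 + 3*h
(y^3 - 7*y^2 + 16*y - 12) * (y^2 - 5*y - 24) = y^5 - 12*y^4 + 27*y^3 + 76*y^2 - 324*y + 288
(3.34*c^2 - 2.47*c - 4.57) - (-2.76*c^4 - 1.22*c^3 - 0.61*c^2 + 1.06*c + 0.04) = 2.76*c^4 + 1.22*c^3 + 3.95*c^2 - 3.53*c - 4.61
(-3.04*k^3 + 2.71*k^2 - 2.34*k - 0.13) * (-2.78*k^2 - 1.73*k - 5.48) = 8.4512*k^5 - 2.2746*k^4 + 18.4761*k^3 - 10.4412*k^2 + 13.0481*k + 0.7124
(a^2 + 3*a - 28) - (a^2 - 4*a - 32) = 7*a + 4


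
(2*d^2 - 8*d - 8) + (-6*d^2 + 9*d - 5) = -4*d^2 + d - 13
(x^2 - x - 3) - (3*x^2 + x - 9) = -2*x^2 - 2*x + 6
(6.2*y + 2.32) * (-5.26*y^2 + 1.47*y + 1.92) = -32.612*y^3 - 3.0892*y^2 + 15.3144*y + 4.4544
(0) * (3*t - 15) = 0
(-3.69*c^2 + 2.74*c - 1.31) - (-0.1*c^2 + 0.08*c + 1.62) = -3.59*c^2 + 2.66*c - 2.93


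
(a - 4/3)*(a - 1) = a^2 - 7*a/3 + 4/3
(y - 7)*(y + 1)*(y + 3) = y^3 - 3*y^2 - 25*y - 21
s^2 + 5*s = s*(s + 5)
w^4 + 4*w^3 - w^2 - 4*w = w*(w - 1)*(w + 1)*(w + 4)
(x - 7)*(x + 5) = x^2 - 2*x - 35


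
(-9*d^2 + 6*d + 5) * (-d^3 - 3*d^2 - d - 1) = 9*d^5 + 21*d^4 - 14*d^3 - 12*d^2 - 11*d - 5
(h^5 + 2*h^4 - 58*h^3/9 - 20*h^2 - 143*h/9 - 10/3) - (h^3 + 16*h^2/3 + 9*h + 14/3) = h^5 + 2*h^4 - 67*h^3/9 - 76*h^2/3 - 224*h/9 - 8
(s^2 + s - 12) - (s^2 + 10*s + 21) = -9*s - 33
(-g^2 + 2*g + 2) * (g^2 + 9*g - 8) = -g^4 - 7*g^3 + 28*g^2 + 2*g - 16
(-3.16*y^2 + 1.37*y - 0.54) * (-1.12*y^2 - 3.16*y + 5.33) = 3.5392*y^4 + 8.4512*y^3 - 20.5672*y^2 + 9.0085*y - 2.8782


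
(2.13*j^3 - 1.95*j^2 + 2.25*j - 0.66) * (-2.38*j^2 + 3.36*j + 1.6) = -5.0694*j^5 + 11.7978*j^4 - 8.499*j^3 + 6.0108*j^2 + 1.3824*j - 1.056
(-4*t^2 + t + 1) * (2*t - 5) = -8*t^3 + 22*t^2 - 3*t - 5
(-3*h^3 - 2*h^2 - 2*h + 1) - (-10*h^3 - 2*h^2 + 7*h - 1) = 7*h^3 - 9*h + 2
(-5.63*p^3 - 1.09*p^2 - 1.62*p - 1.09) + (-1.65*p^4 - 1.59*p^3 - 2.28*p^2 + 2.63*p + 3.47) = -1.65*p^4 - 7.22*p^3 - 3.37*p^2 + 1.01*p + 2.38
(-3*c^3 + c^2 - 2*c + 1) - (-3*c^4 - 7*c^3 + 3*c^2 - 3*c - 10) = 3*c^4 + 4*c^3 - 2*c^2 + c + 11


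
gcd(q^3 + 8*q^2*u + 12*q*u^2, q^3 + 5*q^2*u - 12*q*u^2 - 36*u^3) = q^2 + 8*q*u + 12*u^2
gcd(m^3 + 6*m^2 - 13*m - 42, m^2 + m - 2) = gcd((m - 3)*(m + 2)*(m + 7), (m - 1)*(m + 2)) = m + 2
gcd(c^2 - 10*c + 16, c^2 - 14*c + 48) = c - 8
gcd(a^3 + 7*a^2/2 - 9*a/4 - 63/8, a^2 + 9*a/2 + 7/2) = a + 7/2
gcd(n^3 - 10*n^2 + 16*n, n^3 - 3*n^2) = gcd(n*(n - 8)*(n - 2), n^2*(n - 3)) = n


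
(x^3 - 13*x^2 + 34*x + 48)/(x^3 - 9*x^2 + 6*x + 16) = (x - 6)/(x - 2)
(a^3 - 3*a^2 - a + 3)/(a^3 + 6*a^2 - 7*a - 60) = (a^2 - 1)/(a^2 + 9*a + 20)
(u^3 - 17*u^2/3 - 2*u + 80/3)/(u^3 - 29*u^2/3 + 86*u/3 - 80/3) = (u + 2)/(u - 2)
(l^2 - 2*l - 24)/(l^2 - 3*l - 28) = (l - 6)/(l - 7)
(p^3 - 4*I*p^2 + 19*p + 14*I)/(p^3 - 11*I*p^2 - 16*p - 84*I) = (p + I)/(p - 6*I)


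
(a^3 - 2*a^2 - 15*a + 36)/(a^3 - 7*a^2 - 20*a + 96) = (a - 3)/(a - 8)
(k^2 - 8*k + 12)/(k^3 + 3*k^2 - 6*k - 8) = (k - 6)/(k^2 + 5*k + 4)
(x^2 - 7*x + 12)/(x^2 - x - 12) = (x - 3)/(x + 3)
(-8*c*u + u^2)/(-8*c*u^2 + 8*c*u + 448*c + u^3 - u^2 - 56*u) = u/(u^2 - u - 56)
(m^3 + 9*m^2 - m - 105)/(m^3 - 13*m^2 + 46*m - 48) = (m^2 + 12*m + 35)/(m^2 - 10*m + 16)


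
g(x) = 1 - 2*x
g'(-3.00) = -2.00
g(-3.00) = 7.00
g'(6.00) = -2.00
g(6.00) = -11.00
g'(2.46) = -2.00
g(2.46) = -3.92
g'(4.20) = -2.00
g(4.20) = -7.40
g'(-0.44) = -2.00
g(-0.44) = 1.88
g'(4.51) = -2.00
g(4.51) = -8.02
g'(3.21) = -2.00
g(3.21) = -5.42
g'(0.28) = -2.00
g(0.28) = 0.44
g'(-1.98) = -2.00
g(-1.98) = 4.96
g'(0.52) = -2.00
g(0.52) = -0.04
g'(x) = -2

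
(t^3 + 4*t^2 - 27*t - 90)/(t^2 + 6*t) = t - 2 - 15/t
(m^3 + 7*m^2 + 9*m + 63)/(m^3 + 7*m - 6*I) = (m^3 + 7*m^2 + 9*m + 63)/(m^3 + 7*m - 6*I)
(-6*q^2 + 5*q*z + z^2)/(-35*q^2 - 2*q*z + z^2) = (6*q^2 - 5*q*z - z^2)/(35*q^2 + 2*q*z - z^2)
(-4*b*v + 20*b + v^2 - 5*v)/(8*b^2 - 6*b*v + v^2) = (v - 5)/(-2*b + v)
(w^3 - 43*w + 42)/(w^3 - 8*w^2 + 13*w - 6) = (w + 7)/(w - 1)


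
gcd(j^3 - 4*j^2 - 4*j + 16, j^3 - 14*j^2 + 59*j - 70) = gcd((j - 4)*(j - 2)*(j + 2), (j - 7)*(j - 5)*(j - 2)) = j - 2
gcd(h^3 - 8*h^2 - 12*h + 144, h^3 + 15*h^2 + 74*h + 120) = h + 4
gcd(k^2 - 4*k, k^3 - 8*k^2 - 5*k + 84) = k - 4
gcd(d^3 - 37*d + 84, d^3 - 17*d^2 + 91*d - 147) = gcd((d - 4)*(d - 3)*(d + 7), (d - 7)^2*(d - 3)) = d - 3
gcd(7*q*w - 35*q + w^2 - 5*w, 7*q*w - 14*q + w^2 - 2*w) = 7*q + w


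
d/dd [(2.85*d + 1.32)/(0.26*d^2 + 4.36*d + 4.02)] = (-0.741*d^2 - 0.686400000000001*d + 5.7018)/(0.0676*d^4 + 2.2672*d^3 + 21.1*d^2 + 35.0544*d + 16.1604)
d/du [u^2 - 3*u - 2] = 2*u - 3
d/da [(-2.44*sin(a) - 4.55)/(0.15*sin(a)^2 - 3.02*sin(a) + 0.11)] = (0.366*sin(a)^2 + 1.365*sin(a) - 14.0094)*cos(a)/(0.0225*sin(a)^4 - 0.906*sin(a)^3 + 9.1534*sin(a)^2 - 0.6644*sin(a) + 0.0121)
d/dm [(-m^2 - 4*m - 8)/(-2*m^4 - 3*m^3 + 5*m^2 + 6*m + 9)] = (-4*m^5 - 27*m^4 - 88*m^3 - 58*m^2 + 62*m + 12)/(4*m^8 + 12*m^7 - 11*m^6 - 54*m^5 - 47*m^4 + 6*m^3 + 126*m^2 + 108*m + 81)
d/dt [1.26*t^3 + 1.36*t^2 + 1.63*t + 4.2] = 3.78*t^2 + 2.72*t + 1.63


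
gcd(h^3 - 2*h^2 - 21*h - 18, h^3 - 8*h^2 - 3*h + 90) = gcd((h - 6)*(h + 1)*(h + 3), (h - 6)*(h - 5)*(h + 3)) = h^2 - 3*h - 18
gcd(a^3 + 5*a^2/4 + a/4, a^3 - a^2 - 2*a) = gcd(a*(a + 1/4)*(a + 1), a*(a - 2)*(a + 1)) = a^2 + a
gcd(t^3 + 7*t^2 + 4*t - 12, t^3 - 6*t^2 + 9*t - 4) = t - 1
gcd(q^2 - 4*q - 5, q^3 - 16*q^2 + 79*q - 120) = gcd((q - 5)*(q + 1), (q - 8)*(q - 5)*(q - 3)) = q - 5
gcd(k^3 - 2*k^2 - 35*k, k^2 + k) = k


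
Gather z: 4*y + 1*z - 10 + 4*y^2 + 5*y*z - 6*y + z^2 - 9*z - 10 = 4*y^2 - 2*y + z^2 + z*(5*y - 8) - 20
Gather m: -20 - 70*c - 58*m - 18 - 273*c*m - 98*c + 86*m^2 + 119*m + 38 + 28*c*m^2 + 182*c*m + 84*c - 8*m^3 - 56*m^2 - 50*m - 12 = -84*c - 8*m^3 + m^2*(28*c + 30) + m*(11 - 91*c) - 12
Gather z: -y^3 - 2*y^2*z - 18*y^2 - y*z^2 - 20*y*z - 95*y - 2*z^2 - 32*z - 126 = -y^3 - 18*y^2 - 95*y + z^2*(-y - 2) + z*(-2*y^2 - 20*y - 32) - 126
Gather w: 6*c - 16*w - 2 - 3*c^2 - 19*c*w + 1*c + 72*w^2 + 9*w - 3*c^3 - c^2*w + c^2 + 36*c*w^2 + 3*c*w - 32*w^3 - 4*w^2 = -3*c^3 - 2*c^2 + 7*c - 32*w^3 + w^2*(36*c + 68) + w*(-c^2 - 16*c - 7) - 2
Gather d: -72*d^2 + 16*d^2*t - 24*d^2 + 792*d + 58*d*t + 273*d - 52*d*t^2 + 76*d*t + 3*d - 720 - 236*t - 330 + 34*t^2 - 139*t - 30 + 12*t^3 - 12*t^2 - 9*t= d^2*(16*t - 96) + d*(-52*t^2 + 134*t + 1068) + 12*t^3 + 22*t^2 - 384*t - 1080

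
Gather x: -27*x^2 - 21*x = -27*x^2 - 21*x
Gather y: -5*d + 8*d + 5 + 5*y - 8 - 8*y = 3*d - 3*y - 3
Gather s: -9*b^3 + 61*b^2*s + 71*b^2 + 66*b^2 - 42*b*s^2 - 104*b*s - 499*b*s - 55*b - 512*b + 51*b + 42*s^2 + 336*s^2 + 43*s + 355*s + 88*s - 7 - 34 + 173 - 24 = -9*b^3 + 137*b^2 - 516*b + s^2*(378 - 42*b) + s*(61*b^2 - 603*b + 486) + 108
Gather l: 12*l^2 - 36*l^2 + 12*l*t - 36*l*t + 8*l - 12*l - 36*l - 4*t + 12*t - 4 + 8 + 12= -24*l^2 + l*(-24*t - 40) + 8*t + 16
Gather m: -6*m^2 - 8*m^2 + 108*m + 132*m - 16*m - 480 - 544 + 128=-14*m^2 + 224*m - 896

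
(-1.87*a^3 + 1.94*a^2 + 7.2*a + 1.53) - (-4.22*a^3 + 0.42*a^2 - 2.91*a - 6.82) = 2.35*a^3 + 1.52*a^2 + 10.11*a + 8.35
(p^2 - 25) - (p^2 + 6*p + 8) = -6*p - 33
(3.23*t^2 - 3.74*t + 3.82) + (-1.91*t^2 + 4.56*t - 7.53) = 1.32*t^2 + 0.819999999999999*t - 3.71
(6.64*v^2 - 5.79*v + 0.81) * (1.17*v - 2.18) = 7.7688*v^3 - 21.2495*v^2 + 13.5699*v - 1.7658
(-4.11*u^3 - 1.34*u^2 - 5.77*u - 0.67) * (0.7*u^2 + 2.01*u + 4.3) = -2.877*u^5 - 9.1991*u^4 - 24.4054*u^3 - 17.8287*u^2 - 26.1577*u - 2.881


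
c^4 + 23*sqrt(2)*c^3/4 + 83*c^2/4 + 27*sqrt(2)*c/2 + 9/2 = (c + 3*sqrt(2)/2)*(c + 3*sqrt(2))*(sqrt(2)*c/2 + 1)*(sqrt(2)*c + 1/2)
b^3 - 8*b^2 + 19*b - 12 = (b - 4)*(b - 3)*(b - 1)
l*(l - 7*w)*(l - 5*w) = l^3 - 12*l^2*w + 35*l*w^2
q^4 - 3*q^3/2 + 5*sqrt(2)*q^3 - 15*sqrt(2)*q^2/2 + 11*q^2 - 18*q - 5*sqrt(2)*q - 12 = (q - 2)*(q + 1/2)*(q + 2*sqrt(2))*(q + 3*sqrt(2))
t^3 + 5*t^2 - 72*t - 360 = (t + 5)*(t - 6*sqrt(2))*(t + 6*sqrt(2))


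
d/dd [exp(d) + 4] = exp(d)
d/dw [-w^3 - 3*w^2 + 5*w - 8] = -3*w^2 - 6*w + 5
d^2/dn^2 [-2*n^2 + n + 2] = -4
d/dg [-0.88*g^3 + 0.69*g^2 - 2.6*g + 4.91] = -2.64*g^2 + 1.38*g - 2.6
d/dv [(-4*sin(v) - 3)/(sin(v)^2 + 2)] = 2*(3*sin(v) - cos(2*v) - 3)*cos(v)/(sin(v)^2 + 2)^2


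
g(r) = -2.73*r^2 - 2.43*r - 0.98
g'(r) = -5.46*r - 2.43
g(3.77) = -48.94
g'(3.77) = -23.01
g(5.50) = -96.93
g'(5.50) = -32.46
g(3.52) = -43.36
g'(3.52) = -21.65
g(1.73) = -13.35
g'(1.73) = -11.88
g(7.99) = -194.68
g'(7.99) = -46.06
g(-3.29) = -22.54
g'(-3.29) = 15.53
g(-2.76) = -15.07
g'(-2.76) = 12.64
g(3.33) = -39.34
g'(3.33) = -20.61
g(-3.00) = -18.26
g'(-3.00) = 13.95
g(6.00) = -113.84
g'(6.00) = -35.19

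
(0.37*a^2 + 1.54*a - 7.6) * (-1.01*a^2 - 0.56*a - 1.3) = -0.3737*a^4 - 1.7626*a^3 + 6.3326*a^2 + 2.254*a + 9.88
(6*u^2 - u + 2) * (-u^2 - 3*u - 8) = -6*u^4 - 17*u^3 - 47*u^2 + 2*u - 16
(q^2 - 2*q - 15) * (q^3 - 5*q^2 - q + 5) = q^5 - 7*q^4 - 6*q^3 + 82*q^2 + 5*q - 75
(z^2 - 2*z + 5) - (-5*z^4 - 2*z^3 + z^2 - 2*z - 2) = 5*z^4 + 2*z^3 + 7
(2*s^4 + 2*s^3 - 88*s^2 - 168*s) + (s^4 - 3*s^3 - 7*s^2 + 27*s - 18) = 3*s^4 - s^3 - 95*s^2 - 141*s - 18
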